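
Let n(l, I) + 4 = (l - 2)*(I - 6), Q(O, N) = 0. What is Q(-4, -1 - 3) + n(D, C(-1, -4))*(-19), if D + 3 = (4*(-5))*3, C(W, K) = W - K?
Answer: -3629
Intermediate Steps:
D = -63 (D = -3 + (4*(-5))*3 = -3 - 20*3 = -3 - 60 = -63)
n(l, I) = -4 + (-6 + I)*(-2 + l) (n(l, I) = -4 + (l - 2)*(I - 6) = -4 + (-2 + l)*(-6 + I) = -4 + (-6 + I)*(-2 + l))
Q(-4, -1 - 3) + n(D, C(-1, -4))*(-19) = 0 + (8 - 6*(-63) - 2*(-1 - 1*(-4)) + (-1 - 1*(-4))*(-63))*(-19) = 0 + (8 + 378 - 2*(-1 + 4) + (-1 + 4)*(-63))*(-19) = 0 + (8 + 378 - 2*3 + 3*(-63))*(-19) = 0 + (8 + 378 - 6 - 189)*(-19) = 0 + 191*(-19) = 0 - 3629 = -3629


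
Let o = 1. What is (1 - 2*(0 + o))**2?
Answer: 1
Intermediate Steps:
(1 - 2*(0 + o))**2 = (1 - 2*(0 + 1))**2 = (1 - 2*1)**2 = (1 - 2)**2 = (-1)**2 = 1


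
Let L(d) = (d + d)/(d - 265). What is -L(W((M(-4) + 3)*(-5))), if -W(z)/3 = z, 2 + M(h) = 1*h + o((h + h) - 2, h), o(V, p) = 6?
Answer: 9/22 ≈ 0.40909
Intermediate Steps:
M(h) = 4 + h (M(h) = -2 + (1*h + 6) = -2 + (h + 6) = -2 + (6 + h) = 4 + h)
W(z) = -3*z
L(d) = 2*d/(-265 + d) (L(d) = (2*d)/(-265 + d) = 2*d/(-265 + d))
-L(W((M(-4) + 3)*(-5))) = -2*(-3*((4 - 4) + 3)*(-5))/(-265 - 3*((4 - 4) + 3)*(-5)) = -2*(-3*(0 + 3)*(-5))/(-265 - 3*(0 + 3)*(-5)) = -2*(-9*(-5))/(-265 - 9*(-5)) = -2*(-3*(-15))/(-265 - 3*(-15)) = -2*45/(-265 + 45) = -2*45/(-220) = -2*45*(-1)/220 = -1*(-9/22) = 9/22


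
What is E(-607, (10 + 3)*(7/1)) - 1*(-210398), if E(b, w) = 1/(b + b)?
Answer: 255423171/1214 ≈ 2.1040e+5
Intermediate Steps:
E(b, w) = 1/(2*b)
E(-607, (10 + 3)*(7/1)) - 1*(-210398) = (½)/(-607) - 1*(-210398) = (½)*(-1/607) + 210398 = -1/1214 + 210398 = 255423171/1214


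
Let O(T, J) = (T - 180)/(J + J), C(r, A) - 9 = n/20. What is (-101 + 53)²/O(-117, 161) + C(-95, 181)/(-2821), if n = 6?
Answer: -75013219/30030 ≈ -2497.9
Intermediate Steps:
C(r, A) = 93/10 (C(r, A) = 9 + 6/20 = 9 + 6*(1/20) = 9 + 3/10 = 93/10)
O(T, J) = (-180 + T)/(2*J) (O(T, J) = (-180 + T)/((2*J)) = (-180 + T)*(1/(2*J)) = (-180 + T)/(2*J))
(-101 + 53)²/O(-117, 161) + C(-95, 181)/(-2821) = (-101 + 53)²/(((½)*(-180 - 117)/161)) + (93/10)/(-2821) = (-48)²/(((½)*(1/161)*(-297))) + (93/10)*(-1/2821) = 2304/(-297/322) - 3/910 = 2304*(-322/297) - 3/910 = -82432/33 - 3/910 = -75013219/30030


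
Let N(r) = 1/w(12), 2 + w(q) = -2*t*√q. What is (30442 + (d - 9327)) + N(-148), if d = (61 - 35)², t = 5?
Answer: 13031019/598 - 5*√3/299 ≈ 21791.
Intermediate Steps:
d = 676 (d = 26² = 676)
w(q) = -2 - 10*√q
N(r) = 1/(-2 - 20*√3)
(30442 + (d - 9327)) + N(-148) = (30442 + (676 - 9327)) + (1/598 - 5*√3/299) = (30442 - 8651) + (1/598 - 5*√3/299) = 21791 + (1/598 - 5*√3/299) = 13031019/598 - 5*√3/299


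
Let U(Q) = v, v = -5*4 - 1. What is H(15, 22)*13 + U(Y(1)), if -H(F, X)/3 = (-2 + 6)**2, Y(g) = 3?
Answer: -645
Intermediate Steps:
H(F, X) = -48 (H(F, X) = -3*(-2 + 6)**2 = -3*4**2 = -3*16 = -48)
v = -21 (v = -20 - 1 = -21)
U(Q) = -21
H(15, 22)*13 + U(Y(1)) = -48*13 - 21 = -624 - 21 = -645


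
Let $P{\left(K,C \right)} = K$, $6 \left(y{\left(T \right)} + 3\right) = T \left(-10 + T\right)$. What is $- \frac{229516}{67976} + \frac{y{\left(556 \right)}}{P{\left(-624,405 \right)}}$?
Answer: $- \frac{447790969}{5302128} \approx -84.455$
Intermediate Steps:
$y{\left(T \right)} = -3 + \frac{T \left(-10 + T\right)}{6}$
$- \frac{229516}{67976} + \frac{y{\left(556 \right)}}{P{\left(-624,405 \right)}} = - \frac{229516}{67976} + \frac{-3 - \frac{2780}{3} + \frac{556^{2}}{6}}{-624} = \left(-229516\right) \frac{1}{67976} + \left(-3 - \frac{2780}{3} + \frac{1}{6} \cdot 309136\right) \left(- \frac{1}{624}\right) = - \frac{57379}{16994} + \left(-3 - \frac{2780}{3} + \frac{154568}{3}\right) \left(- \frac{1}{624}\right) = - \frac{57379}{16994} + 50593 \left(- \frac{1}{624}\right) = - \frac{57379}{16994} - \frac{50593}{624} = - \frac{447790969}{5302128}$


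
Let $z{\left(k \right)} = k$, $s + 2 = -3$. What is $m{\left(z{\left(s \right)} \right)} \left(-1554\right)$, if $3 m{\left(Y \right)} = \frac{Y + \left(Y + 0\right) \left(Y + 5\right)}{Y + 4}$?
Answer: $-2590$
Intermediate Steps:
$s = -5$ ($s = -2 - 3 = -5$)
$m{\left(Y \right)} = \frac{Y + Y \left(5 + Y\right)}{3 \left(4 + Y\right)}$ ($m{\left(Y \right)} = \frac{\left(Y + \left(Y + 0\right) \left(Y + 5\right)\right) \frac{1}{Y + 4}}{3} = \frac{\left(Y + Y \left(5 + Y\right)\right) \frac{1}{4 + Y}}{3} = \frac{\frac{1}{4 + Y} \left(Y + Y \left(5 + Y\right)\right)}{3} = \frac{Y + Y \left(5 + Y\right)}{3 \left(4 + Y\right)}$)
$m{\left(z{\left(s \right)} \right)} \left(-1554\right) = \frac{1}{3} \left(-5\right) \frac{1}{4 - 5} \left(6 - 5\right) \left(-1554\right) = \frac{1}{3} \left(-5\right) \frac{1}{-1} \cdot 1 \left(-1554\right) = \frac{1}{3} \left(-5\right) \left(-1\right) 1 \left(-1554\right) = \frac{5}{3} \left(-1554\right) = -2590$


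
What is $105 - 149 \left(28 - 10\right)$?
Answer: $-2577$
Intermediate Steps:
$105 - 149 \left(28 - 10\right) = 105 - 2682 = -2577$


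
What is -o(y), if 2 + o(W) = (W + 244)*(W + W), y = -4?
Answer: 1922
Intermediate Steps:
o(W) = -2 + 2*W*(244 + W) (o(W) = -2 + (W + 244)*(W + W) = -2 + (244 + W)*(2*W) = -2 + 2*W*(244 + W))
-o(y) = -(-2 + 2*(-4)² + 488*(-4)) = -(-2 + 2*16 - 1952) = -(-2 + 32 - 1952) = -1*(-1922) = 1922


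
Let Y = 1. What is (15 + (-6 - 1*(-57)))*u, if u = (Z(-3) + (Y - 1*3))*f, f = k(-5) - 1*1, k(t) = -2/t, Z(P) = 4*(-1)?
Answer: 1188/5 ≈ 237.60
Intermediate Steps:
Z(P) = -4
f = -3/5 (f = -2/(-5) - 1*1 = -2*(-1/5) - 1 = 2/5 - 1 = -3/5 ≈ -0.60000)
u = 18/5 (u = (-4 + (1 - 1*3))*(-3/5) = (-4 + (1 - 3))*(-3/5) = (-4 - 2)*(-3/5) = -6*(-3/5) = 18/5 ≈ 3.6000)
(15 + (-6 - 1*(-57)))*u = (15 + (-6 - 1*(-57)))*(18/5) = (15 + (-6 + 57))*(18/5) = (15 + 51)*(18/5) = 66*(18/5) = 1188/5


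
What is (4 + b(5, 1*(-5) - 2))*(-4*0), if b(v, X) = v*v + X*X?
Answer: 0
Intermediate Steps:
b(v, X) = X² + v² (b(v, X) = v² + X² = X² + v²)
(4 + b(5, 1*(-5) - 2))*(-4*0) = (4 + ((1*(-5) - 2)² + 5²))*(-4*0) = (4 + ((-5 - 2)² + 25))*0 = (4 + ((-7)² + 25))*0 = (4 + (49 + 25))*0 = (4 + 74)*0 = 78*0 = 0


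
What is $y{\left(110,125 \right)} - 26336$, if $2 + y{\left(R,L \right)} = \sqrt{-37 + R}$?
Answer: $-26338 + \sqrt{73} \approx -26329.0$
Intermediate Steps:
$y{\left(R,L \right)} = -2 + \sqrt{-37 + R}$
$y{\left(110,125 \right)} - 26336 = \left(-2 + \sqrt{-37 + 110}\right) - 26336 = \left(-2 + \sqrt{73}\right) - 26336 = -26338 + \sqrt{73}$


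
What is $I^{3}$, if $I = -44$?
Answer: $-85184$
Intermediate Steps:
$I^{3} = \left(-44\right)^{3} = -85184$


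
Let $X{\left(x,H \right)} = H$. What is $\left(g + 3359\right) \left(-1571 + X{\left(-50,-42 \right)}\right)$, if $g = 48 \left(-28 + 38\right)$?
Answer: $-6192307$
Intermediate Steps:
$g = 480$ ($g = 48 \cdot 10 = 480$)
$\left(g + 3359\right) \left(-1571 + X{\left(-50,-42 \right)}\right) = \left(480 + 3359\right) \left(-1571 - 42\right) = 3839 \left(-1613\right) = -6192307$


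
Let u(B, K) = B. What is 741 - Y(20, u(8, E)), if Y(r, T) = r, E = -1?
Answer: 721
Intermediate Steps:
741 - Y(20, u(8, E)) = 741 - 1*20 = 741 - 20 = 721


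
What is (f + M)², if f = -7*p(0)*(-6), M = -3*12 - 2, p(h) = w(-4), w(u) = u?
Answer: 42436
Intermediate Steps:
p(h) = -4
M = -38 (M = -36 - 2 = -38)
f = -168 (f = -7*(-4)*(-6) = 28*(-6) = -168)
(f + M)² = (-168 - 38)² = (-206)² = 42436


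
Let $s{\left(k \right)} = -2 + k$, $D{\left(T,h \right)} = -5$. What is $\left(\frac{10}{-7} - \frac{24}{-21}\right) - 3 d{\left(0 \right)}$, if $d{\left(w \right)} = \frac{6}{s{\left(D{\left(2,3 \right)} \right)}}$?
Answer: $\frac{16}{7} \approx 2.2857$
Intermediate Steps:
$d{\left(w \right)} = - \frac{6}{7}$ ($d{\left(w \right)} = \frac{6}{-2 - 5} = \frac{6}{-7} = 6 \left(- \frac{1}{7}\right) = - \frac{6}{7}$)
$\left(\frac{10}{-7} - \frac{24}{-21}\right) - 3 d{\left(0 \right)} = \left(\frac{10}{-7} - \frac{24}{-21}\right) - - \frac{18}{7} = \left(10 \left(- \frac{1}{7}\right) - - \frac{8}{7}\right) + \frac{18}{7} = \left(- \frac{10}{7} + \frac{8}{7}\right) + \frac{18}{7} = - \frac{2}{7} + \frac{18}{7} = \frac{16}{7}$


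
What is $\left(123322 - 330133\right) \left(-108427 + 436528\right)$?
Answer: $-67854895911$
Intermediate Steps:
$\left(123322 - 330133\right) \left(-108427 + 436528\right) = \left(-206811\right) 328101 = -67854895911$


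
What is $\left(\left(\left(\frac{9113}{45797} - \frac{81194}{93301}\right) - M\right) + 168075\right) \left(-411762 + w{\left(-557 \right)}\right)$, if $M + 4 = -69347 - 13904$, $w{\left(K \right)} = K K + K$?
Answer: $- \frac{109613643692110548350}{4272905897} \approx -2.5653 \cdot 10^{10}$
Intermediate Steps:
$w{\left(K \right)} = K + K^{2}$ ($w{\left(K \right)} = K^{2} + K = K + K^{2}$)
$M = -83255$ ($M = -4 - 83251 = -83255$)
$\left(\left(\left(\frac{9113}{45797} - \frac{81194}{93301}\right) - M\right) + 168075\right) \left(-411762 + w{\left(-557 \right)}\right) = \left(\left(\left(\frac{9113}{45797} - \frac{81194}{93301}\right) - -83255\right) + 168075\right) \left(-411762 - 557 \left(1 - 557\right)\right) = \left(\left(\left(9113 \cdot \frac{1}{45797} - \frac{81194}{93301}\right) + 83255\right) + 168075\right) \left(-411762 - -309692\right) = \left(\left(\left(\frac{9113}{45797} - \frac{81194}{93301}\right) + 83255\right) + 168075\right) \left(-411762 + 309692\right) = \left(\left(- \frac{2868189605}{4272905897} + 83255\right) + 168075\right) \left(-102070\right) = \left(\frac{355737912265130}{4272905897} + 168075\right) \left(-102070\right) = \frac{1073906570903405}{4272905897} \left(-102070\right) = - \frac{109613643692110548350}{4272905897}$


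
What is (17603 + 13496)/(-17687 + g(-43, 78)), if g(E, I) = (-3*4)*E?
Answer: -31099/17171 ≈ -1.8111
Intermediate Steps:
g(E, I) = -12*E
(17603 + 13496)/(-17687 + g(-43, 78)) = (17603 + 13496)/(-17687 - 12*(-43)) = 31099/(-17687 + 516) = 31099/(-17171) = 31099*(-1/17171) = -31099/17171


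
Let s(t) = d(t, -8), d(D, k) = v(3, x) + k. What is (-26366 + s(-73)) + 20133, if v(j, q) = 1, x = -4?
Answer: -6240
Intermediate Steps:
d(D, k) = 1 + k
s(t) = -7 (s(t) = 1 - 8 = -7)
(-26366 + s(-73)) + 20133 = (-26366 - 7) + 20133 = -26373 + 20133 = -6240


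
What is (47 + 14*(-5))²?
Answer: 529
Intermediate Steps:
(47 + 14*(-5))² = (47 - 70)² = (-23)² = 529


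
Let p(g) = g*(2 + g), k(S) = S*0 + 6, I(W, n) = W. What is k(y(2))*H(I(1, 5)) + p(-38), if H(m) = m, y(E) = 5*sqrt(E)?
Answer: 1374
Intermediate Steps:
k(S) = 6 (k(S) = 0 + 6 = 6)
k(y(2))*H(I(1, 5)) + p(-38) = 6*1 - 38*(2 - 38) = 6 - 38*(-36) = 6 + 1368 = 1374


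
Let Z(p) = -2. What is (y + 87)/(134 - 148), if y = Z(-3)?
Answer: -85/14 ≈ -6.0714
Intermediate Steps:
y = -2
(y + 87)/(134 - 148) = (-2 + 87)/(134 - 148) = 85/(-14) = -1/14*85 = -85/14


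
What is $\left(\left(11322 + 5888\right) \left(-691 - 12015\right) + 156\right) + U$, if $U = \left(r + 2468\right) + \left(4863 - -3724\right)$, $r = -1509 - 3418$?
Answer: $-218663976$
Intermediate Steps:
$r = -4927$
$U = 6128$ ($U = \left(-4927 + 2468\right) + \left(4863 - -3724\right) = -2459 + \left(4863 + 3724\right) = -2459 + 8587 = 6128$)
$\left(\left(11322 + 5888\right) \left(-691 - 12015\right) + 156\right) + U = \left(\left(11322 + 5888\right) \left(-691 - 12015\right) + 156\right) + 6128 = \left(17210 \left(-12706\right) + 156\right) + 6128 = \left(-218670260 + 156\right) + 6128 = -218670104 + 6128 = -218663976$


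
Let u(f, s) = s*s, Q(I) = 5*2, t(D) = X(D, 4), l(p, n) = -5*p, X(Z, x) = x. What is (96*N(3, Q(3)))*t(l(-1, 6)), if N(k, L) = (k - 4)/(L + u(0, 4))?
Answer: -192/13 ≈ -14.769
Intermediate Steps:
t(D) = 4
Q(I) = 10
u(f, s) = s²
N(k, L) = (-4 + k)/(16 + L) (N(k, L) = (k - 4)/(L + 4²) = (-4 + k)/(L + 16) = (-4 + k)/(16 + L))
(96*N(3, Q(3)))*t(l(-1, 6)) = (96*((-4 + 3)/(16 + 10)))*4 = (96*(-1/26))*4 = -48/13*4 = -192/13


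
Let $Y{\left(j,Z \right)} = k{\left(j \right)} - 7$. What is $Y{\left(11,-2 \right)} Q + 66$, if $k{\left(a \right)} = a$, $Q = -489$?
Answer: $-1890$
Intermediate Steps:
$Y{\left(j,Z \right)} = -7 + j$ ($Y{\left(j,Z \right)} = j - 7 = -7 + j$)
$Y{\left(11,-2 \right)} Q + 66 = \left(-7 + 11\right) \left(-489\right) + 66 = 4 \left(-489\right) + 66 = -1956 + 66 = -1890$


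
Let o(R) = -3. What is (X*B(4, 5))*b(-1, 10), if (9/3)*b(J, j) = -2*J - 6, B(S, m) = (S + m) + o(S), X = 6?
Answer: -48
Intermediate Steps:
B(S, m) = -3 + S + m (B(S, m) = (S + m) - 3 = -3 + S + m)
b(J, j) = -2 - 2*J/3 (b(J, j) = (-2*J - 6)/3 = (-6 - 2*J)/3 = -2 - 2*J/3)
(X*B(4, 5))*b(-1, 10) = (6*(-3 + 4 + 5))*(-2 - ⅔*(-1)) = (6*6)*(-2 + ⅔) = 36*(-4/3) = -48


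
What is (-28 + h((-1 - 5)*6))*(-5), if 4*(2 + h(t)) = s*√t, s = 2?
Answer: 150 - 15*I ≈ 150.0 - 15.0*I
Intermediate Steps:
h(t) = -2 + √t/2 (h(t) = -2 + (2*√t)/4 = -2 + √t/2)
(-28 + h((-1 - 5)*6))*(-5) = (-28 + (-2 + √((-1 - 5)*6)/2))*(-5) = (-28 + (-2 + √(-6*6)/2))*(-5) = (-28 + (-2 + √(-36)/2))*(-5) = (-28 + (-2 + (6*I)/2))*(-5) = (-28 + (-2 + 3*I))*(-5) = (-30 + 3*I)*(-5) = 150 - 15*I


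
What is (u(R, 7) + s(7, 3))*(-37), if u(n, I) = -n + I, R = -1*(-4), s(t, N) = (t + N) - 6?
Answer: -259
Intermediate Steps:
s(t, N) = -6 + N + t (s(t, N) = (N + t) - 6 = -6 + N + t)
R = 4
u(n, I) = I - n
(u(R, 7) + s(7, 3))*(-37) = ((7 - 1*4) + (-6 + 3 + 7))*(-37) = ((7 - 4) + 4)*(-37) = (3 + 4)*(-37) = 7*(-37) = -259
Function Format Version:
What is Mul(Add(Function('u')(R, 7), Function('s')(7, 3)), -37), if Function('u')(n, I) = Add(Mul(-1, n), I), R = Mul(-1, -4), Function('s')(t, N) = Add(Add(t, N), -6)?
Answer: -259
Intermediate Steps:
Function('s')(t, N) = Add(-6, N, t) (Function('s')(t, N) = Add(Add(N, t), -6) = Add(-6, N, t))
R = 4
Function('u')(n, I) = Add(I, Mul(-1, n))
Mul(Add(Function('u')(R, 7), Function('s')(7, 3)), -37) = Mul(Add(Add(7, Mul(-1, 4)), Add(-6, 3, 7)), -37) = Mul(Add(Add(7, -4), 4), -37) = Mul(Add(3, 4), -37) = Mul(7, -37) = -259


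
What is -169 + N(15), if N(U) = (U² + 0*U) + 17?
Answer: 73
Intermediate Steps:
N(U) = 17 + U² (N(U) = (U² + 0) + 17 = U² + 17 = 17 + U²)
-169 + N(15) = -169 + (17 + 15²) = -169 + (17 + 225) = -169 + 242 = 73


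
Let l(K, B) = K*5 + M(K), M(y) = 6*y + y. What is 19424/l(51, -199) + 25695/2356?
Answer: 15372071/360468 ≈ 42.645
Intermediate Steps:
M(y) = 7*y
l(K, B) = 12*K (l(K, B) = K*5 + 7*K = 5*K + 7*K = 12*K)
19424/l(51, -199) + 25695/2356 = 19424/((12*51)) + 25695/2356 = 19424/612 + 25695*(1/2356) = 19424*(1/612) + 25695/2356 = 4856/153 + 25695/2356 = 15372071/360468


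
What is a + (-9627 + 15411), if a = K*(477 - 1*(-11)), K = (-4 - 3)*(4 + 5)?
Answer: -24960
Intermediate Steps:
K = -63 (K = -7*9 = -63)
a = -30744 (a = -63*(477 - 1*(-11)) = -63*(477 + 11) = -63*488 = -30744)
a + (-9627 + 15411) = -30744 + (-9627 + 15411) = -30744 + 5784 = -24960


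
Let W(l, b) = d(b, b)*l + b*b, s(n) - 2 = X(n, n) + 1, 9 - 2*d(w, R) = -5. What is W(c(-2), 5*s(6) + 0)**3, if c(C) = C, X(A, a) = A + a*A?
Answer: 129638726249131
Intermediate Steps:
d(w, R) = 7 (d(w, R) = 9/2 - 1/2*(-5) = 9/2 + 5/2 = 7)
X(A, a) = A + A*a
s(n) = 3 + n*(1 + n) (s(n) = 2 + (n*(1 + n) + 1) = 2 + (1 + n*(1 + n)) = 3 + n*(1 + n))
W(l, b) = b**2 + 7*l (W(l, b) = 7*l + b*b = 7*l + b**2 = b**2 + 7*l)
W(c(-2), 5*s(6) + 0)**3 = ((5*(3 + 6*(1 + 6)) + 0)**2 + 7*(-2))**3 = ((5*(3 + 6*7) + 0)**2 - 14)**3 = ((5*(3 + 42) + 0)**2 - 14)**3 = ((5*45 + 0)**2 - 14)**3 = ((225 + 0)**2 - 14)**3 = (225**2 - 14)**3 = (50625 - 14)**3 = 50611**3 = 129638726249131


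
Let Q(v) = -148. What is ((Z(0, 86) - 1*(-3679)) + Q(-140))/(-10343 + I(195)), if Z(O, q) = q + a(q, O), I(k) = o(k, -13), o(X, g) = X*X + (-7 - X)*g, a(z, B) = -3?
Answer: 1807/15154 ≈ 0.11924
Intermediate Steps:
o(X, g) = X**2 + g*(-7 - X)
I(k) = 91 + k**2 + 13*k (I(k) = k**2 - 7*(-13) - 1*k*(-13) = k**2 + 91 + 13*k = 91 + k**2 + 13*k)
Z(O, q) = -3 + q (Z(O, q) = q - 3 = -3 + q)
((Z(0, 86) - 1*(-3679)) + Q(-140))/(-10343 + I(195)) = (((-3 + 86) - 1*(-3679)) - 148)/(-10343 + (91 + 195**2 + 13*195)) = ((83 + 3679) - 148)/(-10343 + (91 + 38025 + 2535)) = (3762 - 148)/(-10343 + 40651) = 3614/30308 = 3614*(1/30308) = 1807/15154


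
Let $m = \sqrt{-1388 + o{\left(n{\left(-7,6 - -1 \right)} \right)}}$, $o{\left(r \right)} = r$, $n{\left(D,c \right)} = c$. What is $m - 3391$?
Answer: $-3391 + i \sqrt{1381} \approx -3391.0 + 37.162 i$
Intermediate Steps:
$m = i \sqrt{1381}$ ($m = \sqrt{-1388 + \left(6 - -1\right)} = \sqrt{-1388 + \left(6 + 1\right)} = \sqrt{-1388 + 7} = \sqrt{-1381} = i \sqrt{1381} \approx 37.162 i$)
$m - 3391 = i \sqrt{1381} - 3391 = -3391 + i \sqrt{1381}$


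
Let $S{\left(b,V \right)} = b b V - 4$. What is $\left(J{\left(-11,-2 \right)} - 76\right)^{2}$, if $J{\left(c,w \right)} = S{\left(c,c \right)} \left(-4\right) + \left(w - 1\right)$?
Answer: $27678121$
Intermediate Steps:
$S{\left(b,V \right)} = -4 + V b^{2}$ ($S{\left(b,V \right)} = b^{2} V - 4 = V b^{2} - 4 = -4 + V b^{2}$)
$J{\left(c,w \right)} = 15 + w - 4 c^{3}$ ($J{\left(c,w \right)} = \left(-4 + c c^{2}\right) \left(-4\right) + \left(w - 1\right) = \left(-4 + c^{3}\right) \left(-4\right) + \left(-1 + w\right) = \left(16 - 4 c^{3}\right) + \left(-1 + w\right) = 15 + w - 4 c^{3}$)
$\left(J{\left(-11,-2 \right)} - 76\right)^{2} = \left(\left(15 - 2 - 4 \left(-11\right)^{3}\right) - 76\right)^{2} = \left(\left(15 - 2 - -5324\right) - 76\right)^{2} = \left(\left(15 - 2 + 5324\right) - 76\right)^{2} = \left(5337 - 76\right)^{2} = 5261^{2} = 27678121$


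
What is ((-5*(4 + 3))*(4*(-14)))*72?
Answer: 141120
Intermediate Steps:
((-5*(4 + 3))*(4*(-14)))*72 = (-5*7*(-56))*72 = -35*(-56)*72 = 1960*72 = 141120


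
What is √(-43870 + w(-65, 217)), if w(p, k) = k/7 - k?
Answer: 2*I*√11014 ≈ 209.9*I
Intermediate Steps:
w(p, k) = -6*k/7 (w(p, k) = k*(⅐) - k = k/7 - k = -6*k/7)
√(-43870 + w(-65, 217)) = √(-43870 - 6/7*217) = √(-43870 - 186) = √(-44056) = 2*I*√11014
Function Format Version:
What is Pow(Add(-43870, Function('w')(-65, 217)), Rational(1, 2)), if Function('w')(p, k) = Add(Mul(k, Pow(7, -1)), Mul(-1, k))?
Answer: Mul(2, I, Pow(11014, Rational(1, 2))) ≈ Mul(209.90, I)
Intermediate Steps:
Function('w')(p, k) = Mul(Rational(-6, 7), k) (Function('w')(p, k) = Add(Mul(k, Rational(1, 7)), Mul(-1, k)) = Add(Mul(Rational(1, 7), k), Mul(-1, k)) = Mul(Rational(-6, 7), k))
Pow(Add(-43870, Function('w')(-65, 217)), Rational(1, 2)) = Pow(Add(-43870, Mul(Rational(-6, 7), 217)), Rational(1, 2)) = Pow(Add(-43870, -186), Rational(1, 2)) = Pow(-44056, Rational(1, 2)) = Mul(2, I, Pow(11014, Rational(1, 2)))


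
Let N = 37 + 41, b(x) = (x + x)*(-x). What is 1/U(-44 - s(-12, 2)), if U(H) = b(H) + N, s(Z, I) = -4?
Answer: -1/3122 ≈ -0.00032031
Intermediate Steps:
b(x) = -2*x² (b(x) = (2*x)*(-x) = -2*x²)
N = 78
U(H) = 78 - 2*H² (U(H) = -2*H² + 78 = 78 - 2*H²)
1/U(-44 - s(-12, 2)) = 1/(78 - 2*(-44 - 1*(-4))²) = 1/(78 - 2*(-44 + 4)²) = 1/(78 - 2*(-40)²) = 1/(78 - 2*1600) = 1/(78 - 3200) = 1/(-3122) = -1/3122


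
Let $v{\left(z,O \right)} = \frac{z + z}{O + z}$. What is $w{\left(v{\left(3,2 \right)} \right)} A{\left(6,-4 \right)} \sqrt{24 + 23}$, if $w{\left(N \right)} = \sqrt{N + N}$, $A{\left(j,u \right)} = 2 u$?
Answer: $- \frac{16 \sqrt{705}}{5} \approx -84.966$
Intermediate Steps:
$v{\left(z,O \right)} = \frac{2 z}{O + z}$
$w{\left(N \right)} = \sqrt{2} \sqrt{N}$ ($w{\left(N \right)} = \sqrt{2 N} = \sqrt{2} \sqrt{N}$)
$w{\left(v{\left(3,2 \right)} \right)} A{\left(6,-4 \right)} \sqrt{24 + 23} = \sqrt{2} \sqrt{2 \cdot 3 \frac{1}{2 + 3}} \cdot 2 \left(-4\right) \sqrt{24 + 23} = \sqrt{2} \sqrt{2 \cdot 3 \cdot \frac{1}{5}} \left(-8\right) \sqrt{47} = \sqrt{2} \sqrt{\frac{6}{5}} \left(-8\right) \sqrt{47} = \sqrt{2} \frac{\sqrt{30}}{5} \left(-8\right) \sqrt{47} = \frac{2 \sqrt{15}}{5} \left(-8\right) \sqrt{47} = - \frac{16 \sqrt{15}}{5} \sqrt{47} = - \frac{16 \sqrt{705}}{5}$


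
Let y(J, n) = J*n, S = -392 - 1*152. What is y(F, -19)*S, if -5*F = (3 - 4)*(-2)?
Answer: -20672/5 ≈ -4134.4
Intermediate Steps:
F = -⅖ (F = -(3 - 4)*(-2)/5 = -(-1)*(-2)/5 = -⅕*2 = -⅖ ≈ -0.40000)
S = -544 (S = -392 - 152 = -544)
y(F, -19)*S = -⅖*(-19)*(-544) = (38/5)*(-544) = -20672/5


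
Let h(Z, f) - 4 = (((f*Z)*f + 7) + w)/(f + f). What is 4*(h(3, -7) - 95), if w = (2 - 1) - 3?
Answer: -2852/7 ≈ -407.43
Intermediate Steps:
w = -2 (w = 1 - 3 = -2)
h(Z, f) = 4 + (5 + Z*f**2)/(2*f) (h(Z, f) = 4 + (((f*Z)*f + 7) - 2)/(f + f) = 4 + (((Z*f)*f + 7) - 2)/((2*f)) = 4 + ((Z*f**2 + 7) - 2)*(1/(2*f)) = 4 + ((7 + Z*f**2) - 2)*(1/(2*f)) = 4 + (5 + Z*f**2)*(1/(2*f)) = 4 + (5 + Z*f**2)/(2*f))
4*(h(3, -7) - 95) = 4*((1/2)*(5 - 7*(8 + 3*(-7)))/(-7) - 95) = 4*((1/2)*(-1/7)*(5 - 7*(8 - 21)) - 95) = 4*((1/2)*(-1/7)*(5 - 7*(-13)) - 95) = 4*((1/2)*(-1/7)*(5 + 91) - 95) = 4*((1/2)*(-1/7)*96 - 95) = 4*(-48/7 - 95) = 4*(-713/7) = -2852/7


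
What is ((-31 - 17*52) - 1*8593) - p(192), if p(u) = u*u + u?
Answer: -46564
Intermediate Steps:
p(u) = u + u**2 (p(u) = u**2 + u = u + u**2)
((-31 - 17*52) - 1*8593) - p(192) = ((-31 - 17*52) - 1*8593) - 192*(1 + 192) = ((-31 - 884) - 8593) - 192*193 = (-915 - 8593) - 1*37056 = -9508 - 37056 = -46564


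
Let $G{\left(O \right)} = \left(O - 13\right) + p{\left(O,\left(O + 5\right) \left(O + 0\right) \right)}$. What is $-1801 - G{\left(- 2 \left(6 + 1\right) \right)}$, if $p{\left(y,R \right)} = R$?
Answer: $-1900$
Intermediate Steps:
$G{\left(O \right)} = -13 + O + O \left(5 + O\right)$ ($G{\left(O \right)} = \left(O - 13\right) + \left(O + 5\right) \left(O + 0\right) = \left(-13 + O\right) + \left(5 + O\right) O = \left(-13 + O\right) + O \left(5 + O\right) = -13 + O + O \left(5 + O\right)$)
$-1801 - G{\left(- 2 \left(6 + 1\right) \right)} = -1801 - \left(-13 - 2 \left(6 + 1\right) + - 2 \left(6 + 1\right) \left(5 - 2 \left(6 + 1\right)\right)\right) = -1801 - \left(-13 - 14 + \left(-2\right) 7 \left(5 - 14\right)\right) = -1801 - \left(-13 - 14 - 14 \left(5 - 14\right)\right) = -1801 - \left(-13 - 14 - -126\right) = -1801 - \left(-13 - 14 + 126\right) = -1801 - 99 = -1900$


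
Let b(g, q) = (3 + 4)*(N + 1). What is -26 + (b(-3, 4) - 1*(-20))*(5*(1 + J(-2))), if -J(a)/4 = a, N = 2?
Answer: 1819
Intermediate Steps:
J(a) = -4*a
b(g, q) = 21 (b(g, q) = (3 + 4)*(2 + 1) = 7*3 = 21)
-26 + (b(-3, 4) - 1*(-20))*(5*(1 + J(-2))) = -26 + (21 - 1*(-20))*(5*(1 - 4*(-2))) = -26 + (21 + 20)*(5*(1 + 8)) = -26 + 41*(5*9) = -26 + 41*45 = -26 + 1845 = 1819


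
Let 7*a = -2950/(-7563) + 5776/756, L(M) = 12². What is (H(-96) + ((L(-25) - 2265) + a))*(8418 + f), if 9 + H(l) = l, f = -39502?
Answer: 230659250461856/3335283 ≈ 6.9157e+7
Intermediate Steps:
H(l) = -9 + l
L(M) = 144
a = 3826174/3335283 (a = (-2950/(-7563) + 5776/756)/7 = (-2950*(-1/7563) + 5776*(1/756))/7 = (2950/7563 + 1444/189)/7 = (⅐)*(3826174/476469) = 3826174/3335283 ≈ 1.1472)
(H(-96) + ((L(-25) - 2265) + a))*(8418 + f) = ((-9 - 96) + ((144 - 2265) + 3826174/3335283))*(8418 - 39502) = (-105 + (-2121 + 3826174/3335283))*(-31084) = (-105 - 7070309069/3335283)*(-31084) = -7420513784/3335283*(-31084) = 230659250461856/3335283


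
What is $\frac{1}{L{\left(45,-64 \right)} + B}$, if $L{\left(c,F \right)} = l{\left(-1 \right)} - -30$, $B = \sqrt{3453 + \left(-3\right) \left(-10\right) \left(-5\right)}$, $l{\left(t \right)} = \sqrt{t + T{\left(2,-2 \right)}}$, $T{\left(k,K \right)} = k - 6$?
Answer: $\frac{1}{30 + 3 \sqrt{367} + i \sqrt{5}} \approx 0.011425 - 0.00029206 i$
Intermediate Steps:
$T{\left(k,K \right)} = -6 + k$ ($T{\left(k,K \right)} = k - 6 = -6 + k$)
$l{\left(t \right)} = \sqrt{-4 + t}$ ($l{\left(t \right)} = \sqrt{t + \left(-6 + 2\right)} = \sqrt{t - 4} = \sqrt{-4 + t}$)
$B = 3 \sqrt{367}$ ($B = \sqrt{3453 + 30 \left(-5\right)} = \sqrt{3453 - 150} = \sqrt{3303} = 3 \sqrt{367} \approx 57.472$)
$L{\left(c,F \right)} = 30 + i \sqrt{5}$ ($L{\left(c,F \right)} = \sqrt{-4 - 1} - -30 = \sqrt{-5} + 30 = i \sqrt{5} + 30 = 30 + i \sqrt{5}$)
$\frac{1}{L{\left(45,-64 \right)} + B} = \frac{1}{\left(30 + i \sqrt{5}\right) + 3 \sqrt{367}} = \frac{1}{30 + 3 \sqrt{367} + i \sqrt{5}}$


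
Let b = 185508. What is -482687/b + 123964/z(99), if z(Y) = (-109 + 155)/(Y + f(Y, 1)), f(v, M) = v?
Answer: 2276623955687/4266684 ≈ 5.3358e+5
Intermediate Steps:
z(Y) = 23/Y (z(Y) = (-109 + 155)/(Y + Y) = 46/((2*Y)) = 46*(1/(2*Y)) = 23/Y)
-482687/b + 123964/z(99) = -482687/185508 + 123964/((23/99)) = -482687*1/185508 + 123964/((23*(1/99))) = -482687/185508 + 123964/(23/99) = -482687/185508 + 123964*(99/23) = -482687/185508 + 12272436/23 = 2276623955687/4266684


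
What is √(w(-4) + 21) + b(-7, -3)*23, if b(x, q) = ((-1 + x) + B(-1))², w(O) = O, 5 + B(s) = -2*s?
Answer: 2783 + √17 ≈ 2787.1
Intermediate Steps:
B(s) = -5 - 2*s
b(x, q) = (-4 + x)² (b(x, q) = ((-1 + x) + (-5 - 2*(-1)))² = ((-1 + x) + (-5 + 2))² = ((-1 + x) - 3)² = (-4 + x)²)
√(w(-4) + 21) + b(-7, -3)*23 = √(-4 + 21) + (-4 - 7)²*23 = √17 + (-11)²*23 = √17 + 121*23 = √17 + 2783 = 2783 + √17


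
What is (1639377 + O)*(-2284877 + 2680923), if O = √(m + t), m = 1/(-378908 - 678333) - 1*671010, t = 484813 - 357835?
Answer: 649268703342 + 396046*I*√608096409726147833/1057241 ≈ 6.4927e+11 + 2.9212e+8*I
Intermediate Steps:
t = 126978
m = -709419283411/1057241 (m = 1/(-1057241) - 671010 = -1/1057241 - 671010 = -709419283411/1057241 ≈ -6.7101e+5)
O = I*√608096409726147833/1057241 (O = √(-709419283411/1057241 + 126978) = √(-575172935713/1057241) = I*√608096409726147833/1057241 ≈ 737.58*I)
(1639377 + O)*(-2284877 + 2680923) = (1639377 + I*√608096409726147833/1057241)*(-2284877 + 2680923) = (1639377 + I*√608096409726147833/1057241)*396046 = 649268703342 + 396046*I*√608096409726147833/1057241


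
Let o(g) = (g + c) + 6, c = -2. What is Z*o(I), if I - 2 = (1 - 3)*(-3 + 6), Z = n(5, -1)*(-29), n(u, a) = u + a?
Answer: 0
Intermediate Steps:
n(u, a) = a + u
Z = -116 (Z = (-1 + 5)*(-29) = 4*(-29) = -116)
I = -4 (I = 2 + (1 - 3)*(-3 + 6) = 2 - 2*3 = 2 - 6 = -4)
o(g) = 4 + g (o(g) = (g - 2) + 6 = (-2 + g) + 6 = 4 + g)
Z*o(I) = -116*(4 - 4) = -116*0 = 0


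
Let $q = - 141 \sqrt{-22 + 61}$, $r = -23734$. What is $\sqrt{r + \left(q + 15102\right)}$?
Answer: $\sqrt{-8632 - 141 \sqrt{39}} \approx 97.532 i$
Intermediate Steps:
$q = - 141 \sqrt{39} \approx -880.54$
$\sqrt{r + \left(q + 15102\right)} = \sqrt{-23734 + \left(- 141 \sqrt{39} + 15102\right)} = \sqrt{-23734 + \left(15102 - 141 \sqrt{39}\right)} = \sqrt{-8632 - 141 \sqrt{39}}$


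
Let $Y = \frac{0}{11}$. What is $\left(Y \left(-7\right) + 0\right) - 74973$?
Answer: $-74973$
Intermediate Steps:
$Y = 0$ ($Y = 0 \cdot \frac{1}{11} = 0$)
$\left(Y \left(-7\right) + 0\right) - 74973 = \left(0 \left(-7\right) + 0\right) - 74973 = \left(0 + 0\right) - 74973 = 0 - 74973 = -74973$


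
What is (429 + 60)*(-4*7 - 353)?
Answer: -186309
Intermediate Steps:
(429 + 60)*(-4*7 - 353) = 489*(-28 - 353) = 489*(-381) = -186309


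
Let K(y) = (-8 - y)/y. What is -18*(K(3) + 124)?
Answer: -2166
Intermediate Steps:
K(y) = (-8 - y)/y
-18*(K(3) + 124) = -18*((-8 - 1*3)/3 + 124) = -18*((-8 - 3)/3 + 124) = -18*((⅓)*(-11) + 124) = -18*(-11/3 + 124) = -18*361/3 = -2166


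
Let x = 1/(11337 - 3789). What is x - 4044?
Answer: -30524111/7548 ≈ -4044.0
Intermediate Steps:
x = 1/7548 ≈ 0.00013249
x - 4044 = 1/7548 - 4044 = -30524111/7548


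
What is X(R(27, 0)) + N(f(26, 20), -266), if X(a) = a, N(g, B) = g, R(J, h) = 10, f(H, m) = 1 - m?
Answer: -9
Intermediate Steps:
X(R(27, 0)) + N(f(26, 20), -266) = 10 + (1 - 1*20) = 10 + (1 - 20) = 10 - 19 = -9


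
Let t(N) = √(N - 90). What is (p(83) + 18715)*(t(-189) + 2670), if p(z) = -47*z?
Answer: 39553380 + 44442*I*√31 ≈ 3.9553e+7 + 2.4744e+5*I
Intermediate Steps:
t(N) = √(-90 + N)
(p(83) + 18715)*(t(-189) + 2670) = (-47*83 + 18715)*(√(-90 - 189) + 2670) = (-3901 + 18715)*(√(-279) + 2670) = 14814*(3*I*√31 + 2670) = 14814*(2670 + 3*I*√31) = 39553380 + 44442*I*√31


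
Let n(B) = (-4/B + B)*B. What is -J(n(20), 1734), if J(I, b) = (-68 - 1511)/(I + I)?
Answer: 1579/792 ≈ 1.9937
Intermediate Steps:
n(B) = B*(B - 4/B) (n(B) = (B - 4/B)*B = B*(B - 4/B))
J(I, b) = -1579/(2*I) (J(I, b) = -1579*1/(2*I) = -1579/(2*I))
-J(n(20), 1734) = -(-1579)/(2*(-4 + 20**2)) = -(-1579)/(2*(-4 + 400)) = -(-1579)/(2*396) = -1*(-1579/792) = 1579/792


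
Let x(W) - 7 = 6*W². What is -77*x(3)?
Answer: -4697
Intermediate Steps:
x(W) = 7 + 6*W²
-77*x(3) = -77*(7 + 6*3²) = -77*(7 + 6*9) = -77*(7 + 54) = -77*61 = -4697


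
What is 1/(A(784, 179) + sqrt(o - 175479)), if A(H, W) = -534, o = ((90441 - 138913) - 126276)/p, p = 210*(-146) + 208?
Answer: -2032671/1753385284 - I*sqrt(2542509689305)/1753385284 ≈ -0.0011593 - 0.0009094*I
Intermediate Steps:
p = -30452 (p = -30660 + 208 = -30452)
o = 43687/7613 (o = ((90441 - 138913) - 126276)/(-30452) = (-48472 - 126276)*(-1/30452) = -174748*(-1/30452) = 43687/7613 ≈ 5.7385)
1/(A(784, 179) + sqrt(o - 175479)) = 1/(-534 + sqrt(43687/7613 - 175479)) = 1/(-534 + sqrt(-1335877940/7613)) = 1/(-534 + 2*I*sqrt(2542509689305)/7613)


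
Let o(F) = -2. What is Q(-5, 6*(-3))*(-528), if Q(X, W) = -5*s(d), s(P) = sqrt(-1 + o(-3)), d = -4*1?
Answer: 2640*I*sqrt(3) ≈ 4572.6*I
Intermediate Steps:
d = -4
s(P) = I*sqrt(3) (s(P) = sqrt(-1 - 2) = sqrt(-3) = I*sqrt(3))
Q(X, W) = -5*I*sqrt(3)
Q(-5, 6*(-3))*(-528) = -5*I*sqrt(3)*(-528) = 2640*I*sqrt(3)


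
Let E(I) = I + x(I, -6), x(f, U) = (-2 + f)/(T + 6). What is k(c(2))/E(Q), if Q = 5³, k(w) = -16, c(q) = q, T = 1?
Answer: -56/499 ≈ -0.11222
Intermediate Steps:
x(f, U) = -2/7 + f/7 (x(f, U) = (-2 + f)/(1 + 6) = (-2 + f)/7 = (-2 + f)*(⅐) = -2/7 + f/7)
Q = 125
E(I) = -2/7 + 8*I/7 (E(I) = I + (-2/7 + I/7) = -2/7 + 8*I/7)
k(c(2))/E(Q) = -16/(-2/7 + (8/7)*125) = -16/(-2/7 + 1000/7) = -16/998/7 = -16*7/998 = -56/499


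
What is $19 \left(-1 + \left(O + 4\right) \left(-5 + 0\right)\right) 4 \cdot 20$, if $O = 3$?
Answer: $-54720$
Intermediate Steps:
$19 \left(-1 + \left(O + 4\right) \left(-5 + 0\right)\right) 4 \cdot 20 = 19 \left(-1 + \left(3 + 4\right) \left(-5 + 0\right)\right) 4 \cdot 20 = 19 \left(-1 + 7 \left(-5\right)\right) 4 \cdot 20 = 19 \left(-1 - 35\right) 4 \cdot 20 = 19 \left(\left(-36\right) 4\right) 20 = 19 \left(-144\right) 20 = \left(-2736\right) 20 = -54720$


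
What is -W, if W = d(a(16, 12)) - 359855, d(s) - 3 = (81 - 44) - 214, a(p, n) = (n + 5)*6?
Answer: 360029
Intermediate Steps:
a(p, n) = 30 + 6*n (a(p, n) = (5 + n)*6 = 30 + 6*n)
d(s) = -174 (d(s) = 3 + ((81 - 44) - 214) = 3 + (37 - 214) = 3 - 177 = -174)
W = -360029 (W = -174 - 359855 = -360029)
-W = -1*(-360029) = 360029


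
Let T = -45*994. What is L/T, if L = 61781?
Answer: -61781/44730 ≈ -1.3812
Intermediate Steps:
T = -44730
L/T = 61781/(-44730) = 61781*(-1/44730) = -61781/44730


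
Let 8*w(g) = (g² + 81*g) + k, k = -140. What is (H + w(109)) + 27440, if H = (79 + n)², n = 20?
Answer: 159249/4 ≈ 39812.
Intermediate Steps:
w(g) = -35/2 + g²/8 + 81*g/8 (w(g) = ((g² + 81*g) - 140)/8 = (-140 + g² + 81*g)/8 = -35/2 + g²/8 + 81*g/8)
H = 9801 (H = (79 + 20)² = 99² = 9801)
(H + w(109)) + 27440 = (9801 + (-35/2 + (⅛)*109² + (81/8)*109)) + 27440 = (9801 + (-35/2 + (⅛)*11881 + 8829/8)) + 27440 = (9801 + (-35/2 + 11881/8 + 8829/8)) + 27440 = (9801 + 10285/4) + 27440 = 49489/4 + 27440 = 159249/4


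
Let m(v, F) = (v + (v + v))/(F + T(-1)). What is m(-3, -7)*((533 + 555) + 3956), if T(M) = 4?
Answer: 15132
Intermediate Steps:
m(v, F) = 3*v/(4 + F) (m(v, F) = (v + (v + v))/(F + 4) = (v + 2*v)/(4 + F) = (3*v)/(4 + F) = 3*v/(4 + F))
m(-3, -7)*((533 + 555) + 3956) = (3*(-3)/(4 - 7))*((533 + 555) + 3956) = (3*(-3)/(-3))*(1088 + 3956) = (3*(-3)*(-⅓))*5044 = 3*5044 = 15132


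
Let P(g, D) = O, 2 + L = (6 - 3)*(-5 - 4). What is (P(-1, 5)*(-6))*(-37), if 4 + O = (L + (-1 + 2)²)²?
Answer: 173160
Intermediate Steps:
L = -29 (L = -2 + (6 - 3)*(-5 - 4) = -2 + 3*(-9) = -2 - 27 = -29)
O = 780 (O = -4 + (-29 + (-1 + 2)²)² = -4 + (-29 + 1²)² = -4 + (-29 + 1)² = -4 + (-28)² = -4 + 784 = 780)
P(g, D) = 780
(P(-1, 5)*(-6))*(-37) = (780*(-6))*(-37) = -4680*(-37) = 173160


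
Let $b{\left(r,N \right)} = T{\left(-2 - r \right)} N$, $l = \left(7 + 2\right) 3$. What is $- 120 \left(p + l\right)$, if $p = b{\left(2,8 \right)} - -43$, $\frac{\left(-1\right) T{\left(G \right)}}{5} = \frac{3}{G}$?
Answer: $-12000$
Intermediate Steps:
$l = 27$ ($l = 9 \cdot 3 = 27$)
$T{\left(G \right)} = - \frac{15}{G}$ ($T{\left(G \right)} = - 5 \frac{3}{G} = - \frac{15}{G}$)
$b{\left(r,N \right)} = - \frac{15 N}{-2 - r}$ ($b{\left(r,N \right)} = - \frac{15}{-2 - r} N = - \frac{15 N}{-2 - r}$)
$p = 73$ ($p = 15 \cdot 8 \frac{1}{2 + 2} - -43 = 15 \cdot 8 \cdot \frac{1}{4} + 43 = 30 + 43 = 73$)
$- 120 \left(p + l\right) = - 120 \left(73 + 27\right) = \left(-120\right) 100 = -12000$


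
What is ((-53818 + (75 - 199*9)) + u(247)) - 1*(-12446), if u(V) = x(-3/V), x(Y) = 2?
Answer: -43086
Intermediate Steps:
u(V) = 2
((-53818 + (75 - 199*9)) + u(247)) - 1*(-12446) = ((-53818 + (75 - 199*9)) + 2) - 1*(-12446) = ((-53818 + (75 - 1791)) + 2) + 12446 = ((-53818 - 1716) + 2) + 12446 = (-55534 + 2) + 12446 = -55532 + 12446 = -43086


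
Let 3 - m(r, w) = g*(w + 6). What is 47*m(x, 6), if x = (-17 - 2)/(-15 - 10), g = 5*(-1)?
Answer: 2961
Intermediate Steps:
g = -5
x = 19/25 (x = -19/(-25) = -19*(-1/25) = 19/25 ≈ 0.76000)
m(r, w) = 33 + 5*w (m(r, w) = 3 - (-5)*(w + 6) = 3 - (-5)*(6 + w) = 3 - (-30 - 5*w) = 3 + (30 + 5*w) = 33 + 5*w)
47*m(x, 6) = 47*(33 + 5*6) = 47*(33 + 30) = 47*63 = 2961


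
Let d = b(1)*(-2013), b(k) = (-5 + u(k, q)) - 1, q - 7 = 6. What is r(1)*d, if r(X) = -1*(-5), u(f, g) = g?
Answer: -70455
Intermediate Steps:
q = 13 (q = 7 + 6 = 13)
r(X) = 5
b(k) = 7 (b(k) = (-5 + 13) - 1 = 8 - 1 = 7)
d = -14091 (d = 7*(-2013) = -14091)
r(1)*d = 5*(-14091) = -70455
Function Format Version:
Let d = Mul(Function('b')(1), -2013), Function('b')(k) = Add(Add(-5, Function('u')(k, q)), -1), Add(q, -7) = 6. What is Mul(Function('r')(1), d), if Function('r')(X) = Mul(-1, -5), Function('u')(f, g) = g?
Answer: -70455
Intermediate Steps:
q = 13 (q = Add(7, 6) = 13)
Function('r')(X) = 5
Function('b')(k) = 7 (Function('b')(k) = Add(Add(-5, 13), -1) = Add(8, -1) = 7)
d = -14091 (d = Mul(7, -2013) = -14091)
Mul(Function('r')(1), d) = Mul(5, -14091) = -70455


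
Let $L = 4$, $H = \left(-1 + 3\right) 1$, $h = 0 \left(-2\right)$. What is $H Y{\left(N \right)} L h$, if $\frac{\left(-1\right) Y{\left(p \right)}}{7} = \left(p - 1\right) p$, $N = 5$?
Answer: $0$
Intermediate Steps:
$h = 0$
$Y{\left(p \right)} = - 7 p \left(-1 + p\right)$ ($Y{\left(p \right)} = - 7 \left(p - 1\right) p = - 7 \left(-1 + p\right) p = - 7 p \left(-1 + p\right)$)
$H = 2$ ($H = 2 \cdot 1 = 2$)
$H Y{\left(N \right)} L h = 2 \cdot 7 \cdot 5 \left(1 - 5\right) 4 \cdot 0 = 2 \cdot 7 \cdot 5 \left(-4\right) 4 \cdot 0 = 2 \left(\left(-140\right) 4\right) 0 = 2 \left(-560\right) 0 = \left(-1120\right) 0 = 0$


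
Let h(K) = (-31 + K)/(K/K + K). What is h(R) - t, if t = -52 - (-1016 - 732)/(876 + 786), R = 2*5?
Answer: 448267/9141 ≈ 49.039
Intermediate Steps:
R = 10
h(K) = (-31 + K)/(1 + K)
t = -42338/831 (t = -52 - (-1748)/1662 = -52 - 1*(-874/831) = -52 + 874/831 = -42338/831 ≈ -50.948)
h(R) - t = (-31 + 10)/(1 + 10) - 1*(-42338/831) = -21/11 + 42338/831 = 448267/9141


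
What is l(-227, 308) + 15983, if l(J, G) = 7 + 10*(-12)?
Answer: 15870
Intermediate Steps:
l(J, G) = -113 (l(J, G) = 7 - 120 = -113)
l(-227, 308) + 15983 = -113 + 15983 = 15870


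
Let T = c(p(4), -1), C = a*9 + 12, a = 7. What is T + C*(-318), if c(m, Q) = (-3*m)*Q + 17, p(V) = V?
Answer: -23821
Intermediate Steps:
c(m, Q) = 17 - 3*Q*m (c(m, Q) = -3*Q*m + 17 = 17 - 3*Q*m)
C = 75 (C = 7*9 + 12 = 63 + 12 = 75)
T = 29 (T = 17 - 3*(-1)*4 = 17 + 12 = 29)
T + C*(-318) = 29 + 75*(-318) = 29 - 23850 = -23821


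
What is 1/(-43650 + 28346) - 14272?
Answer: -218418689/15304 ≈ -14272.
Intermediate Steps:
1/(-43650 + 28346) - 14272 = 1/(-15304) - 14272 = -1/15304 - 14272 = -218418689/15304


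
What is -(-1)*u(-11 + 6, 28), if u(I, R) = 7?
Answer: 7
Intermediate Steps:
-(-1)*u(-11 + 6, 28) = -(-1)*7 = -1*(-7) = 7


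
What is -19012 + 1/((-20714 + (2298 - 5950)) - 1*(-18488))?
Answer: -111752537/5878 ≈ -19012.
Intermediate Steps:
-19012 + 1/((-20714 + (2298 - 5950)) - 1*(-18488)) = -19012 + 1/((-20714 - 3652) + 18488) = -19012 + 1/(-24366 + 18488) = -19012 + 1/(-5878) = -19012 - 1/5878 = -111752537/5878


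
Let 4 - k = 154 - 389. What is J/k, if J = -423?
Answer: -423/239 ≈ -1.7699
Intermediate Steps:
k = 239 (k = 4 - (154 - 389) = 4 - 1*(-235) = 4 + 235 = 239)
J/k = -423/239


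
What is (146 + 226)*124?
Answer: 46128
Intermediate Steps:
(146 + 226)*124 = 372*124 = 46128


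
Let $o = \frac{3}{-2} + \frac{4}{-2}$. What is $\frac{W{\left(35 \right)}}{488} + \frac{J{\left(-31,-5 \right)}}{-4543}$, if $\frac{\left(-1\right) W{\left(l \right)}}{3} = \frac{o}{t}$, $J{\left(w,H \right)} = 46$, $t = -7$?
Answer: $- \frac{58525}{4433968} \approx -0.013199$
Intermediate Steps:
$o = - \frac{7}{2}$ ($o = 3 \left(- \frac{1}{2}\right) + 4 \left(- \frac{1}{2}\right) = - \frac{3}{2} - 2 = - \frac{7}{2} \approx -3.5$)
$W{\left(l \right)} = - \frac{3}{2}$ ($W{\left(l \right)} = - 3 \left(- \frac{7}{2 \left(-7\right)}\right) = - 3 \left(\left(- \frac{7}{2}\right) \left(- \frac{1}{7}\right)\right) = \left(-3\right) \frac{1}{2} = - \frac{3}{2}$)
$\frac{W{\left(35 \right)}}{488} + \frac{J{\left(-31,-5 \right)}}{-4543} = - \frac{3}{2 \cdot 488} + \frac{46}{-4543} = \left(- \frac{3}{2}\right) \frac{1}{488} + 46 \left(- \frac{1}{4543}\right) = - \frac{3}{976} - \frac{46}{4543} = - \frac{58525}{4433968}$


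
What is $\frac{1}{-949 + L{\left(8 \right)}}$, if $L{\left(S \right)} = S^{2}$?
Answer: $- \frac{1}{885} \approx -0.0011299$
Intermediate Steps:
$\frac{1}{-949 + L{\left(8 \right)}} = \frac{1}{-949 + 8^{2}} = \frac{1}{-949 + 64} = \frac{1}{-885} = - \frac{1}{885}$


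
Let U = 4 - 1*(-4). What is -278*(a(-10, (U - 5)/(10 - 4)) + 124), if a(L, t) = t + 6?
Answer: -36279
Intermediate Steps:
U = 8 (U = 4 + 4 = 8)
a(L, t) = 6 + t
-278*(a(-10, (U - 5)/(10 - 4)) + 124) = -278*((6 + (8 - 5)/(10 - 4)) + 124) = -278*((6 + 3/6) + 124) = -278*((6 + 3*(1/6)) + 124) = -278*((6 + 1/2) + 124) = -278*(13/2 + 124) = -278*261/2 = -36279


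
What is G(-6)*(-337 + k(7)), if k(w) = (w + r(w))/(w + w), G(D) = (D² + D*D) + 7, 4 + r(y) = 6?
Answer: -372011/14 ≈ -26572.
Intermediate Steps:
r(y) = 2 (r(y) = -4 + 6 = 2)
G(D) = 7 + 2*D² (G(D) = (D² + D²) + 7 = 2*D² + 7 = 7 + 2*D²)
k(w) = (2 + w)/(2*w) (k(w) = (w + 2)/(w + w) = (2 + w)/((2*w)) = (2 + w)*(1/(2*w)) = (2 + w)/(2*w))
G(-6)*(-337 + k(7)) = (7 + 2*(-6)²)*(-337 + (½)*(2 + 7)/7) = (7 + 2*36)*(-337 + (½)*(⅐)*9) = (7 + 72)*(-337 + 9/14) = 79*(-4709/14) = -372011/14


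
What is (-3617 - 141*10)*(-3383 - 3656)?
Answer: 35385053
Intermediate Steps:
(-3617 - 141*10)*(-3383 - 3656) = (-3617 - 1410)*(-7039) = -5027*(-7039) = 35385053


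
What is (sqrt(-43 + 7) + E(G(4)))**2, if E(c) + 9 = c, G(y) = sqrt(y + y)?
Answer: (-9 + 2*sqrt(2) + 6*I)**2 ≈ 2.0883 - 74.059*I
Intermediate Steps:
G(y) = sqrt(2)*sqrt(y) (G(y) = sqrt(2*y) = sqrt(2)*sqrt(y))
E(c) = -9 + c
(sqrt(-43 + 7) + E(G(4)))**2 = (sqrt(-43 + 7) + (-9 + sqrt(2)*sqrt(4)))**2 = (sqrt(-36) + (-9 + sqrt(2)*2))**2 = (6*I + (-9 + 2*sqrt(2)))**2 = (-9 + 2*sqrt(2) + 6*I)**2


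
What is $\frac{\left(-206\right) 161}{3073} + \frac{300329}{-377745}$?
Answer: $- \frac{1921600241}{165830055} \approx -11.588$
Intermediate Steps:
$\frac{\left(-206\right) 161}{3073} + \frac{300329}{-377745} = \left(-33166\right) \frac{1}{3073} + 300329 \left(- \frac{1}{377745}\right) = - \frac{4738}{439} - \frac{300329}{377745} = - \frac{1921600241}{165830055}$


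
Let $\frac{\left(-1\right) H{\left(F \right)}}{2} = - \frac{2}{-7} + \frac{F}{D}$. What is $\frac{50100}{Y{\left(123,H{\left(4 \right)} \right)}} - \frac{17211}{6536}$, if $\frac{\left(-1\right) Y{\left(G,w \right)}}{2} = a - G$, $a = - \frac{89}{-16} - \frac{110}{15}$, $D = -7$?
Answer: $\frac{7755809721}{39144104} \approx 198.13$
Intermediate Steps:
$a = - \frac{85}{48}$ ($a = \left(-89\right) \left(- \frac{1}{16}\right) - \frac{22}{3} = \frac{89}{16} - \frac{22}{3} = - \frac{85}{48} \approx -1.7708$)
$H{\left(F \right)} = - \frac{4}{7} + \frac{2 F}{7}$ ($H{\left(F \right)} = - 2 \left(- \frac{2}{-7} + \frac{F}{-7}\right) = - 2 \left(\left(-2\right) \left(- \frac{1}{7}\right) + F \left(- \frac{1}{7}\right)\right) = - 2 \left(\frac{2}{7} - \frac{F}{7}\right) = - \frac{4}{7} + \frac{2 F}{7}$)
$Y{\left(G,w \right)} = \frac{85}{24} + 2 G$ ($Y{\left(G,w \right)} = - 2 \left(- \frac{85}{48} - G\right) = \frac{85}{24} + 2 G$)
$\frac{50100}{Y{\left(123,H{\left(4 \right)} \right)}} - \frac{17211}{6536} = \frac{50100}{\frac{85}{24} + 2 \cdot 123} - \frac{17211}{6536} = \frac{50100}{\frac{85}{24} + 246} - \frac{17211}{6536} = \frac{50100}{\frac{5989}{24}} - \frac{17211}{6536} = 50100 \cdot \frac{24}{5989} - \frac{17211}{6536} = \frac{1202400}{5989} - \frac{17211}{6536} = \frac{7755809721}{39144104}$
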